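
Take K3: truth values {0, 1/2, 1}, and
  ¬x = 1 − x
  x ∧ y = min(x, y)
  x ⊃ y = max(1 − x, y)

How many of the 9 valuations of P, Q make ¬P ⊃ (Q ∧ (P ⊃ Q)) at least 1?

P = 0, Q = 0 ↦ 0  <
P = 0, Q = 1/2 ↦ 1/2  <
P = 0, Q = 1 ↦ 1  ≥
P = 1/2, Q = 0 ↦ 1/2  <
P = 1/2, Q = 1/2 ↦ 1/2  <
P = 1/2, Q = 1 ↦ 1  ≥
P = 1, Q = 0 ↦ 1  ≥
P = 1, Q = 1/2 ↦ 1  ≥
P = 1, Q = 1 ↦ 1  ≥
So 5 of the 9 assignments meet the threshold.

5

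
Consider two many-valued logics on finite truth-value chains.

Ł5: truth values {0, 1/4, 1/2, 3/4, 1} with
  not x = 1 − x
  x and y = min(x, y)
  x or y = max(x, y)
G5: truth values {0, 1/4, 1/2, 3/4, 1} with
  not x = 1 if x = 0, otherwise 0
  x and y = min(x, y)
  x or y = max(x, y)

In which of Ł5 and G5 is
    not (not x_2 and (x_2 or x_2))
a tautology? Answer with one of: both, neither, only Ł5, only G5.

In Ł5: at x_2 = 1/4 the value is 3/4 — not a tautology.
In G5: every assignment gives 1 — tautology.

only G5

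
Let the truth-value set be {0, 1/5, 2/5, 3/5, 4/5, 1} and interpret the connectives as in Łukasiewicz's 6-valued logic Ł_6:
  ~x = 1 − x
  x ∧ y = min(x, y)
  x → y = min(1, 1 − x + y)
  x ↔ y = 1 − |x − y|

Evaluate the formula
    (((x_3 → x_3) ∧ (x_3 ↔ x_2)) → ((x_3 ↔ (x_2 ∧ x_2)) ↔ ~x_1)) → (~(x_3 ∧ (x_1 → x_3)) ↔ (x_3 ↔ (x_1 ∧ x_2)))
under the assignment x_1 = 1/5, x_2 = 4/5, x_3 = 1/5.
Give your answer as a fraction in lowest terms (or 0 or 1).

x_3 → x_3 = 1/5 → 1/5 = 1
x_3 ↔ x_2 = 1/5 ↔ 4/5 = 2/5
(x_3 → x_3) ∧ (x_3 ↔ x_2) = 1 ∧ 2/5 = 2/5
x_2 ∧ x_2 = 4/5 ∧ 4/5 = 4/5
x_3 ↔ (x_2 ∧ x_2) = 1/5 ↔ 4/5 = 2/5
~x_1 = ~1/5 = 4/5
(x_3 ↔ (x_2 ∧ x_2)) ↔ ~x_1 = 2/5 ↔ 4/5 = 3/5
((x_3 → x_3) ∧ (x_3 ↔ x_2)) → ((x_3 ↔ (x_2 ∧ x_2)) ↔ ~x_1) = 2/5 → 3/5 = 1
x_1 → x_3 = 1/5 → 1/5 = 1
x_3 ∧ (x_1 → x_3) = 1/5 ∧ 1 = 1/5
~(x_3 ∧ (x_1 → x_3)) = ~1/5 = 4/5
x_1 ∧ x_2 = 1/5 ∧ 4/5 = 1/5
x_3 ↔ (x_1 ∧ x_2) = 1/5 ↔ 1/5 = 1
~(x_3 ∧ (x_1 → x_3)) ↔ (x_3 ↔ (x_1 ∧ x_2)) = 4/5 ↔ 1 = 4/5
(((x_3 → x_3) ∧ (x_3 ↔ x_2)) → ((x_3 ↔ (x_2 ∧ x_2)) ↔ ~x_1)) → (~(x_3 ∧ (x_1 → x_3)) ↔ (x_3 ↔ (x_1 ∧ x_2))) = 1 → 4/5 = 4/5

4/5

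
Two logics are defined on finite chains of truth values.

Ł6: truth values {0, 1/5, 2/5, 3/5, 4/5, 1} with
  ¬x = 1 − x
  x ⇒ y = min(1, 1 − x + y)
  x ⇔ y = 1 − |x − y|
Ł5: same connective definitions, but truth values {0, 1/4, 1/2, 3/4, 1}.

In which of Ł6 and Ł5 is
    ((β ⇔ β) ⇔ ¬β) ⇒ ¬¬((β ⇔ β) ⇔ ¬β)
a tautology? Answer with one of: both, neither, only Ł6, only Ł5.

both

In Ł6: every assignment gives 1 — tautology.
In Ł5: every assignment gives 1 — tautology.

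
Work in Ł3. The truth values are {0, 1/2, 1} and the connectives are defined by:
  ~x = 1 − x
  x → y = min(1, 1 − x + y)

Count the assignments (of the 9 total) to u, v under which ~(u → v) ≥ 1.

u = 0, v = 0 ↦ 0  <
u = 0, v = 1/2 ↦ 0  <
u = 0, v = 1 ↦ 0  <
u = 1/2, v = 0 ↦ 1/2  <
u = 1/2, v = 1/2 ↦ 0  <
u = 1/2, v = 1 ↦ 0  <
u = 1, v = 0 ↦ 1  ≥
u = 1, v = 1/2 ↦ 1/2  <
u = 1, v = 1 ↦ 0  <
So 1 of the 9 assignments meets the threshold.

1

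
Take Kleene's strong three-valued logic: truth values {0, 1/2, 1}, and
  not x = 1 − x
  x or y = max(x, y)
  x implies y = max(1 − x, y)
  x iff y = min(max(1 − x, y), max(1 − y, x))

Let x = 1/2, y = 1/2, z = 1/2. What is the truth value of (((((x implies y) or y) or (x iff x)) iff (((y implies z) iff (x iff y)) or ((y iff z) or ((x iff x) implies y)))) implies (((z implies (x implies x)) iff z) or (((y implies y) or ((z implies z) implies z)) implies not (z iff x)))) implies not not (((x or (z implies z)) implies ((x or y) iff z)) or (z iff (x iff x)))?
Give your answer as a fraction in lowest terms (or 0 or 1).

1/2

x implies y = 1/2 implies 1/2 = 1/2
(x implies y) or y = 1/2 or 1/2 = 1/2
x iff x = 1/2 iff 1/2 = 1/2
((x implies y) or y) or (x iff x) = 1/2 or 1/2 = 1/2
y implies z = 1/2 implies 1/2 = 1/2
x iff y = 1/2 iff 1/2 = 1/2
(y implies z) iff (x iff y) = 1/2 iff 1/2 = 1/2
y iff z = 1/2 iff 1/2 = 1/2
x iff x = 1/2 iff 1/2 = 1/2
(x iff x) implies y = 1/2 implies 1/2 = 1/2
(y iff z) or ((x iff x) implies y) = 1/2 or 1/2 = 1/2
((y implies z) iff (x iff y)) or ((y iff z) or ((x iff x) implies y)) = 1/2 or 1/2 = 1/2
(((x implies y) or y) or (x iff x)) iff (((y implies z) iff (x iff y)) or ((y iff z) or ((x iff x) implies y))) = 1/2 iff 1/2 = 1/2
x implies x = 1/2 implies 1/2 = 1/2
z implies (x implies x) = 1/2 implies 1/2 = 1/2
(z implies (x implies x)) iff z = 1/2 iff 1/2 = 1/2
y implies y = 1/2 implies 1/2 = 1/2
z implies z = 1/2 implies 1/2 = 1/2
(z implies z) implies z = 1/2 implies 1/2 = 1/2
(y implies y) or ((z implies z) implies z) = 1/2 or 1/2 = 1/2
z iff x = 1/2 iff 1/2 = 1/2
not (z iff x) = not 1/2 = 1/2
((y implies y) or ((z implies z) implies z)) implies not (z iff x) = 1/2 implies 1/2 = 1/2
((z implies (x implies x)) iff z) or (((y implies y) or ((z implies z) implies z)) implies not (z iff x)) = 1/2 or 1/2 = 1/2
((((x implies y) or y) or (x iff x)) iff (((y implies z) iff (x iff y)) or ((y iff z) or ((x iff x) implies y)))) implies (((z implies (x implies x)) iff z) or (((y implies y) or ((z implies z) implies z)) implies not (z iff x))) = 1/2 implies 1/2 = 1/2
z implies z = 1/2 implies 1/2 = 1/2
x or (z implies z) = 1/2 or 1/2 = 1/2
x or y = 1/2 or 1/2 = 1/2
(x or y) iff z = 1/2 iff 1/2 = 1/2
(x or (z implies z)) implies ((x or y) iff z) = 1/2 implies 1/2 = 1/2
x iff x = 1/2 iff 1/2 = 1/2
z iff (x iff x) = 1/2 iff 1/2 = 1/2
((x or (z implies z)) implies ((x or y) iff z)) or (z iff (x iff x)) = 1/2 or 1/2 = 1/2
not (((x or (z implies z)) implies ((x or y) iff z)) or (z iff (x iff x))) = not 1/2 = 1/2
not not (((x or (z implies z)) implies ((x or y) iff z)) or (z iff (x iff x))) = not 1/2 = 1/2
(((((x implies y) or y) or (x iff x)) iff (((y implies z) iff (x iff y)) or ((y iff z) or ((x iff x) implies y)))) implies (((z implies (x implies x)) iff z) or (((y implies y) or ((z implies z) implies z)) implies not (z iff x)))) implies not not (((x or (z implies z)) implies ((x or y) iff z)) or (z iff (x iff x))) = 1/2 implies 1/2 = 1/2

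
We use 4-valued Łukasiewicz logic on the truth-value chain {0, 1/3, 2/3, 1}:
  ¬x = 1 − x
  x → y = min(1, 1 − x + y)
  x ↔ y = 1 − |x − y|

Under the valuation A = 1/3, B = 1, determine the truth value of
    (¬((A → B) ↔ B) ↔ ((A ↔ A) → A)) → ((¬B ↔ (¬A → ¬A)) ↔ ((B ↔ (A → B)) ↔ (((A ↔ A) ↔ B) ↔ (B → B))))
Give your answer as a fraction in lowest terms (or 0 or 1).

1/3

A → B = 1/3 → 1 = 1
(A → B) ↔ B = 1 ↔ 1 = 1
¬((A → B) ↔ B) = ¬1 = 0
A ↔ A = 1/3 ↔ 1/3 = 1
(A ↔ A) → A = 1 → 1/3 = 1/3
¬((A → B) ↔ B) ↔ ((A ↔ A) → A) = 0 ↔ 1/3 = 2/3
¬B = ¬1 = 0
¬A = ¬1/3 = 2/3
¬A = ¬1/3 = 2/3
¬A → ¬A = 2/3 → 2/3 = 1
¬B ↔ (¬A → ¬A) = 0 ↔ 1 = 0
A → B = 1/3 → 1 = 1
B ↔ (A → B) = 1 ↔ 1 = 1
A ↔ A = 1/3 ↔ 1/3 = 1
(A ↔ A) ↔ B = 1 ↔ 1 = 1
B → B = 1 → 1 = 1
((A ↔ A) ↔ B) ↔ (B → B) = 1 ↔ 1 = 1
(B ↔ (A → B)) ↔ (((A ↔ A) ↔ B) ↔ (B → B)) = 1 ↔ 1 = 1
(¬B ↔ (¬A → ¬A)) ↔ ((B ↔ (A → B)) ↔ (((A ↔ A) ↔ B) ↔ (B → B))) = 0 ↔ 1 = 0
(¬((A → B) ↔ B) ↔ ((A ↔ A) → A)) → ((¬B ↔ (¬A → ¬A)) ↔ ((B ↔ (A → B)) ↔ (((A ↔ A) ↔ B) ↔ (B → B)))) = 2/3 → 0 = 1/3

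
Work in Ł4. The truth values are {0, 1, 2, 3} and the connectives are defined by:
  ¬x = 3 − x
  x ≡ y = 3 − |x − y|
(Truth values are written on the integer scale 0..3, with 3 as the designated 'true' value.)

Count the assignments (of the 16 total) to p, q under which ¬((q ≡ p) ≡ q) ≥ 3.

2

p = 0, q = 0 ↦ 3  ≥
p = 0, q = 1 ↦ 1  <
p = 0, q = 2 ↦ 1  <
p = 0, q = 3 ↦ 3  ≥
p = 1, q = 0 ↦ 2  <
p = 1, q = 1 ↦ 2  <
p = 1, q = 2 ↦ 0  <
p = 1, q = 3 ↦ 2  <
p = 2, q = 0 ↦ 1  <
p = 2, q = 1 ↦ 1  <
p = 2, q = 2 ↦ 1  <
p = 2, q = 3 ↦ 1  <
p = 3, q = 0 ↦ 0  <
p = 3, q = 1 ↦ 0  <
p = 3, q = 2 ↦ 0  <
p = 3, q = 3 ↦ 0  <
So 2 of the 16 assignments meet the threshold.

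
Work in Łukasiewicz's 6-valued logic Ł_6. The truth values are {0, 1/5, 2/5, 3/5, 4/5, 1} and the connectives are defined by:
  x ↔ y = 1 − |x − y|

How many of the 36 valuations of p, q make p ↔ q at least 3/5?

value 1: 6 assignments (counts)
value 4/5: 10 assignments (counts)
value 3/5: 8 assignments (counts)
value 2/5: 6 assignments
value 1/5: 4 assignments
value 0: 2 assignments
So 24 of the 36 assignments meet the threshold.

24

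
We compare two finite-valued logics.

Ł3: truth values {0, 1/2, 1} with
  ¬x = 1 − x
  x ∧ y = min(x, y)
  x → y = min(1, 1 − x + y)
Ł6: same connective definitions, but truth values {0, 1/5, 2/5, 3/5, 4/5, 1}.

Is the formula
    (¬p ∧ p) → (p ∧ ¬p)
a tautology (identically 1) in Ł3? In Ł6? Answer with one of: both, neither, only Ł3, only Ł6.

In Ł3: every assignment gives 1 — tautology.
In Ł6: every assignment gives 1 — tautology.

both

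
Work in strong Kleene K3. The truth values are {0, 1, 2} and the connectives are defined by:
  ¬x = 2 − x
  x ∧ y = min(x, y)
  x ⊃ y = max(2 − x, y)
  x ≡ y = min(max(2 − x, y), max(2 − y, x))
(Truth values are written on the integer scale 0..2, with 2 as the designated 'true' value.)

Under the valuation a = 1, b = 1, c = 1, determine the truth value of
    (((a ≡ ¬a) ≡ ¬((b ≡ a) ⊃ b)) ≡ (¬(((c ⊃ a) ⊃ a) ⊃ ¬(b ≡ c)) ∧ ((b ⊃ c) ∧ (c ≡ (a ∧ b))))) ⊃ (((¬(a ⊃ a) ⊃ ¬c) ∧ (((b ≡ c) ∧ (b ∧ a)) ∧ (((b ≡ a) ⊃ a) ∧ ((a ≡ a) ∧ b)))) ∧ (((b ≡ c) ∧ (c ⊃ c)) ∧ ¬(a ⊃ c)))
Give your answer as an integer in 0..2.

1

¬a = ¬1 = 1
a ≡ ¬a = 1 ≡ 1 = 1
b ≡ a = 1 ≡ 1 = 1
(b ≡ a) ⊃ b = 1 ⊃ 1 = 1
¬((b ≡ a) ⊃ b) = ¬1 = 1
(a ≡ ¬a) ≡ ¬((b ≡ a) ⊃ b) = 1 ≡ 1 = 1
c ⊃ a = 1 ⊃ 1 = 1
(c ⊃ a) ⊃ a = 1 ⊃ 1 = 1
b ≡ c = 1 ≡ 1 = 1
¬(b ≡ c) = ¬1 = 1
((c ⊃ a) ⊃ a) ⊃ ¬(b ≡ c) = 1 ⊃ 1 = 1
¬(((c ⊃ a) ⊃ a) ⊃ ¬(b ≡ c)) = ¬1 = 1
b ⊃ c = 1 ⊃ 1 = 1
a ∧ b = 1 ∧ 1 = 1
c ≡ (a ∧ b) = 1 ≡ 1 = 1
(b ⊃ c) ∧ (c ≡ (a ∧ b)) = 1 ∧ 1 = 1
¬(((c ⊃ a) ⊃ a) ⊃ ¬(b ≡ c)) ∧ ((b ⊃ c) ∧ (c ≡ (a ∧ b))) = 1 ∧ 1 = 1
((a ≡ ¬a) ≡ ¬((b ≡ a) ⊃ b)) ≡ (¬(((c ⊃ a) ⊃ a) ⊃ ¬(b ≡ c)) ∧ ((b ⊃ c) ∧ (c ≡ (a ∧ b)))) = 1 ≡ 1 = 1
a ⊃ a = 1 ⊃ 1 = 1
¬(a ⊃ a) = ¬1 = 1
¬c = ¬1 = 1
¬(a ⊃ a) ⊃ ¬c = 1 ⊃ 1 = 1
b ≡ c = 1 ≡ 1 = 1
b ∧ a = 1 ∧ 1 = 1
(b ≡ c) ∧ (b ∧ a) = 1 ∧ 1 = 1
b ≡ a = 1 ≡ 1 = 1
(b ≡ a) ⊃ a = 1 ⊃ 1 = 1
a ≡ a = 1 ≡ 1 = 1
(a ≡ a) ∧ b = 1 ∧ 1 = 1
((b ≡ a) ⊃ a) ∧ ((a ≡ a) ∧ b) = 1 ∧ 1 = 1
((b ≡ c) ∧ (b ∧ a)) ∧ (((b ≡ a) ⊃ a) ∧ ((a ≡ a) ∧ b)) = 1 ∧ 1 = 1
(¬(a ⊃ a) ⊃ ¬c) ∧ (((b ≡ c) ∧ (b ∧ a)) ∧ (((b ≡ a) ⊃ a) ∧ ((a ≡ a) ∧ b))) = 1 ∧ 1 = 1
b ≡ c = 1 ≡ 1 = 1
c ⊃ c = 1 ⊃ 1 = 1
(b ≡ c) ∧ (c ⊃ c) = 1 ∧ 1 = 1
a ⊃ c = 1 ⊃ 1 = 1
¬(a ⊃ c) = ¬1 = 1
((b ≡ c) ∧ (c ⊃ c)) ∧ ¬(a ⊃ c) = 1 ∧ 1 = 1
((¬(a ⊃ a) ⊃ ¬c) ∧ (((b ≡ c) ∧ (b ∧ a)) ∧ (((b ≡ a) ⊃ a) ∧ ((a ≡ a) ∧ b)))) ∧ (((b ≡ c) ∧ (c ⊃ c)) ∧ ¬(a ⊃ c)) = 1 ∧ 1 = 1
(((a ≡ ¬a) ≡ ¬((b ≡ a) ⊃ b)) ≡ (¬(((c ⊃ a) ⊃ a) ⊃ ¬(b ≡ c)) ∧ ((b ⊃ c) ∧ (c ≡ (a ∧ b))))) ⊃ (((¬(a ⊃ a) ⊃ ¬c) ∧ (((b ≡ c) ∧ (b ∧ a)) ∧ (((b ≡ a) ⊃ a) ∧ ((a ≡ a) ∧ b)))) ∧ (((b ≡ c) ∧ (c ⊃ c)) ∧ ¬(a ⊃ c))) = 1 ⊃ 1 = 1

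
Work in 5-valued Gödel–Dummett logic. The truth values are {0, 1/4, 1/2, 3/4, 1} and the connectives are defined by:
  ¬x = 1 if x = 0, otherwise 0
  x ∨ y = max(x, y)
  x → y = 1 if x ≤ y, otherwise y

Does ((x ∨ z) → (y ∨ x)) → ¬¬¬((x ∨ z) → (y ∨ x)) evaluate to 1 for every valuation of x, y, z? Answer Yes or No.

No

Counterexample: take x = 0, y = 0, z = 0.
x ∨ z = 0 ∨ 0 = 0
y ∨ x = 0 ∨ 0 = 0
(x ∨ z) → (y ∨ x) = 0 → 0 = 1
x ∨ z = 0 ∨ 0 = 0
y ∨ x = 0 ∨ 0 = 0
(x ∨ z) → (y ∨ x) = 0 → 0 = 1
¬((x ∨ z) → (y ∨ x)) = ¬1 = 0
¬¬((x ∨ z) → (y ∨ x)) = ¬0 = 1
¬¬¬((x ∨ z) → (y ∨ x)) = ¬1 = 0
((x ∨ z) → (y ∨ x)) → ¬¬¬((x ∨ z) → (y ∨ x)) = 1 → 0 = 0
This gives 0 ≠ 1.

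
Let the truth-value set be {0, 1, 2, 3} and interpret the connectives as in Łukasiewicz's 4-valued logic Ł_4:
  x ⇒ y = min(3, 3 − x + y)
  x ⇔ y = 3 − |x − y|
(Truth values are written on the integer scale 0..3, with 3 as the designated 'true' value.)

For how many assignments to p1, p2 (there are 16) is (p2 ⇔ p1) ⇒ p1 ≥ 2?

p1 = 0, p2 = 0 ↦ 0  <
p1 = 0, p2 = 1 ↦ 1  <
p1 = 0, p2 = 2 ↦ 2  ≥
p1 = 0, p2 = 3 ↦ 3  ≥
p1 = 1, p2 = 0 ↦ 2  ≥
p1 = 1, p2 = 1 ↦ 1  <
p1 = 1, p2 = 2 ↦ 2  ≥
p1 = 1, p2 = 3 ↦ 3  ≥
p1 = 2, p2 = 0 ↦ 3  ≥
p1 = 2, p2 = 1 ↦ 3  ≥
p1 = 2, p2 = 2 ↦ 2  ≥
p1 = 2, p2 = 3 ↦ 3  ≥
p1 = 3, p2 = 0 ↦ 3  ≥
p1 = 3, p2 = 1 ↦ 3  ≥
p1 = 3, p2 = 2 ↦ 3  ≥
p1 = 3, p2 = 3 ↦ 3  ≥
So 13 of the 16 assignments meet the threshold.

13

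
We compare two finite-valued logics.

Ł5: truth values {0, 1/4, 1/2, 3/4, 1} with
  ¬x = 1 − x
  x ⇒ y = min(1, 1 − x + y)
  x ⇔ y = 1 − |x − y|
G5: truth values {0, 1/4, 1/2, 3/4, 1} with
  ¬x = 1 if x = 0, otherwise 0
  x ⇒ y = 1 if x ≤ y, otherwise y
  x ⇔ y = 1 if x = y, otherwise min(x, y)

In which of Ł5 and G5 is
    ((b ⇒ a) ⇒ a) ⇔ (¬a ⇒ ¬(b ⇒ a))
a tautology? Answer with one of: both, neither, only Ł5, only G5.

In Ł5: every assignment gives 1 — tautology.
In G5: at a = 1/4, b = 0 the value is 1/4 — not a tautology.

only Ł5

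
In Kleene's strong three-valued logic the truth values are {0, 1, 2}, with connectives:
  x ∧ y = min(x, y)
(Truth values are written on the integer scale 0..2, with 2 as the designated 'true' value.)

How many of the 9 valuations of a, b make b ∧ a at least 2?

a = 0, b = 0 ↦ 0  <
a = 0, b = 1 ↦ 0  <
a = 0, b = 2 ↦ 0  <
a = 1, b = 0 ↦ 0  <
a = 1, b = 1 ↦ 1  <
a = 1, b = 2 ↦ 1  <
a = 2, b = 0 ↦ 0  <
a = 2, b = 1 ↦ 1  <
a = 2, b = 2 ↦ 2  ≥
So 1 of the 9 assignments meets the threshold.

1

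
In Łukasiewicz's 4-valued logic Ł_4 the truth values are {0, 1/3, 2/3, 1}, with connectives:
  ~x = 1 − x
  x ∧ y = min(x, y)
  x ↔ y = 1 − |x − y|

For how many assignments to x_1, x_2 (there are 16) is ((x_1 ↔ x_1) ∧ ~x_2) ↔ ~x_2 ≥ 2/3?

x_1 = 0, x_2 = 0 ↦ 1  ≥
x_1 = 0, x_2 = 1/3 ↦ 1  ≥
x_1 = 0, x_2 = 2/3 ↦ 1  ≥
x_1 = 0, x_2 = 1 ↦ 1  ≥
x_1 = 1/3, x_2 = 0 ↦ 1  ≥
x_1 = 1/3, x_2 = 1/3 ↦ 1  ≥
x_1 = 1/3, x_2 = 2/3 ↦ 1  ≥
x_1 = 1/3, x_2 = 1 ↦ 1  ≥
x_1 = 2/3, x_2 = 0 ↦ 1  ≥
x_1 = 2/3, x_2 = 1/3 ↦ 1  ≥
x_1 = 2/3, x_2 = 2/3 ↦ 1  ≥
x_1 = 2/3, x_2 = 1 ↦ 1  ≥
x_1 = 1, x_2 = 0 ↦ 1  ≥
x_1 = 1, x_2 = 1/3 ↦ 1  ≥
x_1 = 1, x_2 = 2/3 ↦ 1  ≥
x_1 = 1, x_2 = 1 ↦ 1  ≥
So 16 of the 16 assignments meet the threshold.

16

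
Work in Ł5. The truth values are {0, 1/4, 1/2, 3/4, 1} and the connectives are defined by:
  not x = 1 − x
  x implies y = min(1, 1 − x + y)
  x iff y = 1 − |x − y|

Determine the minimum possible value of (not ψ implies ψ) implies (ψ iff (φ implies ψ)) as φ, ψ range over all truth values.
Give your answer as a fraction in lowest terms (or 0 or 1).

Take φ = 0, ψ = 1/2:
not ψ = not 1/2 = 1/2
not ψ implies ψ = 1/2 implies 1/2 = 1
φ implies ψ = 0 implies 1/2 = 1
ψ iff (φ implies ψ) = 1/2 iff 1 = 1/2
(not ψ implies ψ) implies (ψ iff (φ implies ψ)) = 1 implies 1/2 = 1/2
No assignment yields a value below 1/2, so this is the minimum.

1/2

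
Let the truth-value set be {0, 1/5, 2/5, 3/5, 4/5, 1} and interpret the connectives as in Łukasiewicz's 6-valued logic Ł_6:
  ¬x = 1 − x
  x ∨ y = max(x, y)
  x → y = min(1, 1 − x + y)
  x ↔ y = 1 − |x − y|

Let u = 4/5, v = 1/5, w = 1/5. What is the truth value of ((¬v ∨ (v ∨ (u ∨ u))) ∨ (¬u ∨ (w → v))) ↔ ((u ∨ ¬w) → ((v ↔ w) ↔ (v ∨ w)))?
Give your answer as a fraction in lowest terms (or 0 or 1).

¬v = ¬1/5 = 4/5
u ∨ u = 4/5 ∨ 4/5 = 4/5
v ∨ (u ∨ u) = 1/5 ∨ 4/5 = 4/5
¬v ∨ (v ∨ (u ∨ u)) = 4/5 ∨ 4/5 = 4/5
¬u = ¬4/5 = 1/5
w → v = 1/5 → 1/5 = 1
¬u ∨ (w → v) = 1/5 ∨ 1 = 1
(¬v ∨ (v ∨ (u ∨ u))) ∨ (¬u ∨ (w → v)) = 4/5 ∨ 1 = 1
¬w = ¬1/5 = 4/5
u ∨ ¬w = 4/5 ∨ 4/5 = 4/5
v ↔ w = 1/5 ↔ 1/5 = 1
v ∨ w = 1/5 ∨ 1/5 = 1/5
(v ↔ w) ↔ (v ∨ w) = 1 ↔ 1/5 = 1/5
(u ∨ ¬w) → ((v ↔ w) ↔ (v ∨ w)) = 4/5 → 1/5 = 2/5
((¬v ∨ (v ∨ (u ∨ u))) ∨ (¬u ∨ (w → v))) ↔ ((u ∨ ¬w) → ((v ↔ w) ↔ (v ∨ w))) = 1 ↔ 2/5 = 2/5

2/5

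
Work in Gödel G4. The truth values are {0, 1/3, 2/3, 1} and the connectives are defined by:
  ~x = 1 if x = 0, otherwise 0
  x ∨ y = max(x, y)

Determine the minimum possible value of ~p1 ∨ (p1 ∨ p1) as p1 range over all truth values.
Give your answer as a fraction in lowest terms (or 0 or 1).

Take p1 = 1/3:
~p1 = ~1/3 = 0
p1 ∨ p1 = 1/3 ∨ 1/3 = 1/3
~p1 ∨ (p1 ∨ p1) = 0 ∨ 1/3 = 1/3
No assignment yields a value below 1/3, so this is the minimum.

1/3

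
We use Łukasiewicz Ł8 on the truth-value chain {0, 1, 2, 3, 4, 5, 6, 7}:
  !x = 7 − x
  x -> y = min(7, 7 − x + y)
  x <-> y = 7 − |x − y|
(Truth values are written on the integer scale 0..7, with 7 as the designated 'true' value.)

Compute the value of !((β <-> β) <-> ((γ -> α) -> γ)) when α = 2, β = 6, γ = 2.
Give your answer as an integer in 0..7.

5

β <-> β = 6 <-> 6 = 7
γ -> α = 2 -> 2 = 7
(γ -> α) -> γ = 7 -> 2 = 2
(β <-> β) <-> ((γ -> α) -> γ) = 7 <-> 2 = 2
!((β <-> β) <-> ((γ -> α) -> γ)) = !2 = 5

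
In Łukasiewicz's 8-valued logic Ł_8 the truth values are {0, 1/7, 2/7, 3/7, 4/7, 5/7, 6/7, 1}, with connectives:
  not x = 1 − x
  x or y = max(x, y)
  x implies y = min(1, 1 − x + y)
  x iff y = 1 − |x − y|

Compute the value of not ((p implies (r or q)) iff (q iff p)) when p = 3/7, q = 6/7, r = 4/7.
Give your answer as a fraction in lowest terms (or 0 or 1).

r or q = 4/7 or 6/7 = 6/7
p implies (r or q) = 3/7 implies 6/7 = 1
q iff p = 6/7 iff 3/7 = 4/7
(p implies (r or q)) iff (q iff p) = 1 iff 4/7 = 4/7
not ((p implies (r or q)) iff (q iff p)) = not 4/7 = 3/7

3/7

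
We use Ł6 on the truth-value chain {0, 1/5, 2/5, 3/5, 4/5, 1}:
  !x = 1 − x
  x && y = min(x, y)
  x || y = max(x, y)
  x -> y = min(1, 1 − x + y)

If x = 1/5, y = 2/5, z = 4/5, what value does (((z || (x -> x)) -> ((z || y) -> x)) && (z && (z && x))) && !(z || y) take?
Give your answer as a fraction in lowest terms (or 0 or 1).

x -> x = 1/5 -> 1/5 = 1
z || (x -> x) = 4/5 || 1 = 1
z || y = 4/5 || 2/5 = 4/5
(z || y) -> x = 4/5 -> 1/5 = 2/5
(z || (x -> x)) -> ((z || y) -> x) = 1 -> 2/5 = 2/5
z && x = 4/5 && 1/5 = 1/5
z && (z && x) = 4/5 && 1/5 = 1/5
((z || (x -> x)) -> ((z || y) -> x)) && (z && (z && x)) = 2/5 && 1/5 = 1/5
z || y = 4/5 || 2/5 = 4/5
!(z || y) = !4/5 = 1/5
(((z || (x -> x)) -> ((z || y) -> x)) && (z && (z && x))) && !(z || y) = 1/5 && 1/5 = 1/5

1/5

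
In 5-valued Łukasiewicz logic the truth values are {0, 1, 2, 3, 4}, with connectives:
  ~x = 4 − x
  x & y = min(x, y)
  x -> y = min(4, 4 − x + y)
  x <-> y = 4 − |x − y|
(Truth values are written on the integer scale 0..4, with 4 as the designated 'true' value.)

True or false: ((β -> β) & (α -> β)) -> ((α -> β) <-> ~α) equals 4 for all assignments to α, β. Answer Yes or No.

Counterexample: take α = 1, β = 1.
β -> β = 1 -> 1 = 4
α -> β = 1 -> 1 = 4
(β -> β) & (α -> β) = 4 & 4 = 4
α -> β = 1 -> 1 = 4
~α = ~1 = 3
(α -> β) <-> ~α = 4 <-> 3 = 3
((β -> β) & (α -> β)) -> ((α -> β) <-> ~α) = 4 -> 3 = 3
This gives 3 ≠ 4.

No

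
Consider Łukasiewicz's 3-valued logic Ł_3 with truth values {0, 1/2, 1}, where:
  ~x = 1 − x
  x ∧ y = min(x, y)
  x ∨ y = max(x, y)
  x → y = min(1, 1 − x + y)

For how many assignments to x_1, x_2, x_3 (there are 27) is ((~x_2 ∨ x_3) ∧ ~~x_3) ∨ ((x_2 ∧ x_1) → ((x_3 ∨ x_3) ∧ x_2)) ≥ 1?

value 1: 22 assignments (counts)
value 1/2: 4 assignments
value 0: 1 assignment
So 22 of the 27 assignments meet the threshold.

22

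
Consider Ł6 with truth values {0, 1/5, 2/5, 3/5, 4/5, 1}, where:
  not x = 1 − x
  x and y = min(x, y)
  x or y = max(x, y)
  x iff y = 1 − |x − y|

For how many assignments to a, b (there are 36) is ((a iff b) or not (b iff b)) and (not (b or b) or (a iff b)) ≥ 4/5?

16

value 1: 6 assignments (counts)
value 4/5: 10 assignments (counts)
value 3/5: 8 assignments
value 2/5: 6 assignments
value 1/5: 4 assignments
value 0: 2 assignments
So 16 of the 36 assignments meet the threshold.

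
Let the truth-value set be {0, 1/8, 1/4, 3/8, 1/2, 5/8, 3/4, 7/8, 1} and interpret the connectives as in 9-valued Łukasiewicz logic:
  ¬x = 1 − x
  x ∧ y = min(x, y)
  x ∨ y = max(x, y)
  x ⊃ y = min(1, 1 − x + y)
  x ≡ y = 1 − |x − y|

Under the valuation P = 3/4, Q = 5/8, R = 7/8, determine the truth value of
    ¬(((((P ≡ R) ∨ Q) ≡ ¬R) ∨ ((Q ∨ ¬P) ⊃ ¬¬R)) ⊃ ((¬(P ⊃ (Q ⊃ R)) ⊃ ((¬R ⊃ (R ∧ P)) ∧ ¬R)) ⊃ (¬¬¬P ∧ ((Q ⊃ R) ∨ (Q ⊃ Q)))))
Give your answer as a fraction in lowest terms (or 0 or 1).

P ≡ R = 3/4 ≡ 7/8 = 7/8
(P ≡ R) ∨ Q = 7/8 ∨ 5/8 = 7/8
¬R = ¬7/8 = 1/8
((P ≡ R) ∨ Q) ≡ ¬R = 7/8 ≡ 1/8 = 1/4
¬P = ¬3/4 = 1/4
Q ∨ ¬P = 5/8 ∨ 1/4 = 5/8
¬R = ¬7/8 = 1/8
¬¬R = ¬1/8 = 7/8
(Q ∨ ¬P) ⊃ ¬¬R = 5/8 ⊃ 7/8 = 1
(((P ≡ R) ∨ Q) ≡ ¬R) ∨ ((Q ∨ ¬P) ⊃ ¬¬R) = 1/4 ∨ 1 = 1
Q ⊃ R = 5/8 ⊃ 7/8 = 1
P ⊃ (Q ⊃ R) = 3/4 ⊃ 1 = 1
¬(P ⊃ (Q ⊃ R)) = ¬1 = 0
¬R = ¬7/8 = 1/8
R ∧ P = 7/8 ∧ 3/4 = 3/4
¬R ⊃ (R ∧ P) = 1/8 ⊃ 3/4 = 1
¬R = ¬7/8 = 1/8
(¬R ⊃ (R ∧ P)) ∧ ¬R = 1 ∧ 1/8 = 1/8
¬(P ⊃ (Q ⊃ R)) ⊃ ((¬R ⊃ (R ∧ P)) ∧ ¬R) = 0 ⊃ 1/8 = 1
¬P = ¬3/4 = 1/4
¬¬P = ¬1/4 = 3/4
¬¬¬P = ¬3/4 = 1/4
Q ⊃ R = 5/8 ⊃ 7/8 = 1
Q ⊃ Q = 5/8 ⊃ 5/8 = 1
(Q ⊃ R) ∨ (Q ⊃ Q) = 1 ∨ 1 = 1
¬¬¬P ∧ ((Q ⊃ R) ∨ (Q ⊃ Q)) = 1/4 ∧ 1 = 1/4
(¬(P ⊃ (Q ⊃ R)) ⊃ ((¬R ⊃ (R ∧ P)) ∧ ¬R)) ⊃ (¬¬¬P ∧ ((Q ⊃ R) ∨ (Q ⊃ Q))) = 1 ⊃ 1/4 = 1/4
((((P ≡ R) ∨ Q) ≡ ¬R) ∨ ((Q ∨ ¬P) ⊃ ¬¬R)) ⊃ ((¬(P ⊃ (Q ⊃ R)) ⊃ ((¬R ⊃ (R ∧ P)) ∧ ¬R)) ⊃ (¬¬¬P ∧ ((Q ⊃ R) ∨ (Q ⊃ Q)))) = 1 ⊃ 1/4 = 1/4
¬(((((P ≡ R) ∨ Q) ≡ ¬R) ∨ ((Q ∨ ¬P) ⊃ ¬¬R)) ⊃ ((¬(P ⊃ (Q ⊃ R)) ⊃ ((¬R ⊃ (R ∧ P)) ∧ ¬R)) ⊃ (¬¬¬P ∧ ((Q ⊃ R) ∨ (Q ⊃ Q))))) = ¬1/4 = 3/4

3/4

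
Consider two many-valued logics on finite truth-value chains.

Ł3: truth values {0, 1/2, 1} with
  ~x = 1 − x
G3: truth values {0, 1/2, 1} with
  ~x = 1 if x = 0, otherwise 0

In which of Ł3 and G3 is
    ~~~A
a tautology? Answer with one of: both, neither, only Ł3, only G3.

neither

In Ł3: at A = 1/2 the value is 1/2 — not a tautology.
In G3: at A = 1/2 the value is 0 — not a tautology.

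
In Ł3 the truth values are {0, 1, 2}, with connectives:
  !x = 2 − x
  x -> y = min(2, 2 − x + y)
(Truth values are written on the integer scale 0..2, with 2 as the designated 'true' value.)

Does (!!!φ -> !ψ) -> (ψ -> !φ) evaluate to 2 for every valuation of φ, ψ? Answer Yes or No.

No

Counterexample: take φ = 2, ψ = 1.
!φ = !2 = 0
!!φ = !0 = 2
!!!φ = !2 = 0
!ψ = !1 = 1
!!!φ -> !ψ = 0 -> 1 = 2
!φ = !2 = 0
ψ -> !φ = 1 -> 0 = 1
(!!!φ -> !ψ) -> (ψ -> !φ) = 2 -> 1 = 1
This gives 1 ≠ 2.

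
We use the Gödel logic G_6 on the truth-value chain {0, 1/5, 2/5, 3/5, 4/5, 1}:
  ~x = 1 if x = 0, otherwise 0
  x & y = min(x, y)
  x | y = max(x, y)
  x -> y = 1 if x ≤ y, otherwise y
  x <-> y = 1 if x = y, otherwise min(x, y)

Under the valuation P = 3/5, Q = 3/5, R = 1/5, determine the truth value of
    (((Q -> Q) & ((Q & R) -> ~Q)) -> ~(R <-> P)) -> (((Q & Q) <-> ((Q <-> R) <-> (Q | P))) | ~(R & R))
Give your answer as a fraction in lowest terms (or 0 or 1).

Q -> Q = 3/5 -> 3/5 = 1
Q & R = 3/5 & 1/5 = 1/5
~Q = ~3/5 = 0
(Q & R) -> ~Q = 1/5 -> 0 = 0
(Q -> Q) & ((Q & R) -> ~Q) = 1 & 0 = 0
R <-> P = 1/5 <-> 3/5 = 1/5
~(R <-> P) = ~1/5 = 0
((Q -> Q) & ((Q & R) -> ~Q)) -> ~(R <-> P) = 0 -> 0 = 1
Q & Q = 3/5 & 3/5 = 3/5
Q <-> R = 3/5 <-> 1/5 = 1/5
Q | P = 3/5 | 3/5 = 3/5
(Q <-> R) <-> (Q | P) = 1/5 <-> 3/5 = 1/5
(Q & Q) <-> ((Q <-> R) <-> (Q | P)) = 3/5 <-> 1/5 = 1/5
R & R = 1/5 & 1/5 = 1/5
~(R & R) = ~1/5 = 0
((Q & Q) <-> ((Q <-> R) <-> (Q | P))) | ~(R & R) = 1/5 | 0 = 1/5
(((Q -> Q) & ((Q & R) -> ~Q)) -> ~(R <-> P)) -> (((Q & Q) <-> ((Q <-> R) <-> (Q | P))) | ~(R & R)) = 1 -> 1/5 = 1/5

1/5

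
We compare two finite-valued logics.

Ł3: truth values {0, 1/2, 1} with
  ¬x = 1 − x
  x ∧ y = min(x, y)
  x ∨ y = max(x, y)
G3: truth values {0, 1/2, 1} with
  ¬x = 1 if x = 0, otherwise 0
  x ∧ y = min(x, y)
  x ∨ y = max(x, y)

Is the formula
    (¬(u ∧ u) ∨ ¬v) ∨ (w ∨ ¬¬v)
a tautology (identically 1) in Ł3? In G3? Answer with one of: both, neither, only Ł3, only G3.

In Ł3: at u = 1/2, v = 1/2, w = 0 the value is 1/2 — not a tautology.
In G3: every assignment gives 1 — tautology.

only G3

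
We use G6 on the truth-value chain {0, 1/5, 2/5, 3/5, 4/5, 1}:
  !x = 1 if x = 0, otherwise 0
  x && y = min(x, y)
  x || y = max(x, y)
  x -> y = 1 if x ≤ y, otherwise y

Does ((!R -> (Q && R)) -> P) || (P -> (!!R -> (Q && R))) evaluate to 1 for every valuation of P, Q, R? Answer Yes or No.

No

Counterexample: take P = 1/5, Q = 0, R = 1/5.
!R = !1/5 = 0
Q && R = 0 && 1/5 = 0
!R -> (Q && R) = 0 -> 0 = 1
(!R -> (Q && R)) -> P = 1 -> 1/5 = 1/5
!R = !1/5 = 0
!!R = !0 = 1
Q && R = 0 && 1/5 = 0
!!R -> (Q && R) = 1 -> 0 = 0
P -> (!!R -> (Q && R)) = 1/5 -> 0 = 0
((!R -> (Q && R)) -> P) || (P -> (!!R -> (Q && R))) = 1/5 || 0 = 1/5
This gives 1/5 ≠ 1.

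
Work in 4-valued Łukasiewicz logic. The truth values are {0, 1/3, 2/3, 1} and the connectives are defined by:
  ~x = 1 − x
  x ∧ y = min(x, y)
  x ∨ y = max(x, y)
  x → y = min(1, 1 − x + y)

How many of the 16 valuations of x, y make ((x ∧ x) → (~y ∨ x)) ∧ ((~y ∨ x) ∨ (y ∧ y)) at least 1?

10

x = 0, y = 0 ↦ 1  ≥
x = 0, y = 1/3 ↦ 2/3  <
x = 0, y = 2/3 ↦ 2/3  <
x = 0, y = 1 ↦ 1  ≥
x = 1/3, y = 0 ↦ 1  ≥
x = 1/3, y = 1/3 ↦ 2/3  <
x = 1/3, y = 2/3 ↦ 2/3  <
x = 1/3, y = 1 ↦ 1  ≥
x = 2/3, y = 0 ↦ 1  ≥
x = 2/3, y = 1/3 ↦ 2/3  <
x = 2/3, y = 2/3 ↦ 2/3  <
x = 2/3, y = 1 ↦ 1  ≥
x = 1, y = 0 ↦ 1  ≥
x = 1, y = 1/3 ↦ 1  ≥
x = 1, y = 2/3 ↦ 1  ≥
x = 1, y = 1 ↦ 1  ≥
So 10 of the 16 assignments meet the threshold.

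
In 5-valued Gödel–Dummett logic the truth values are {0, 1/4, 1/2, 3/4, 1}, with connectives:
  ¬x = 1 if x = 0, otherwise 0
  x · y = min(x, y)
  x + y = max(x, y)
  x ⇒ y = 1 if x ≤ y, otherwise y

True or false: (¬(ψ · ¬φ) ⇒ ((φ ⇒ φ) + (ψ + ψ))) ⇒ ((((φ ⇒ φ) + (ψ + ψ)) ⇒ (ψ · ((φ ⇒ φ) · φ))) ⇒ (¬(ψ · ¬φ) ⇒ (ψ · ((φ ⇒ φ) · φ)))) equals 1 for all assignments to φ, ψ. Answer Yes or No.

Yes

At φ = 1/4, ψ = 1, for instance:
¬φ = ¬1/4 = 0
ψ · ¬φ = 1 · 0 = 0
¬(ψ · ¬φ) = ¬0 = 1
φ ⇒ φ = 1/4 ⇒ 1/4 = 1
ψ + ψ = 1 + 1 = 1
(φ ⇒ φ) + (ψ + ψ) = 1 + 1 = 1
¬(ψ · ¬φ) ⇒ ((φ ⇒ φ) + (ψ + ψ)) = 1 ⇒ 1 = 1
φ ⇒ φ = 1/4 ⇒ 1/4 = 1
(φ ⇒ φ) · φ = 1 · 1/4 = 1/4
ψ · ((φ ⇒ φ) · φ) = 1 · 1/4 = 1/4
((φ ⇒ φ) + (ψ + ψ)) ⇒ (ψ · ((φ ⇒ φ) · φ)) = 1 ⇒ 1/4 = 1/4
¬(ψ · ¬φ) ⇒ (ψ · ((φ ⇒ φ) · φ)) = 1 ⇒ 1/4 = 1/4
(((φ ⇒ φ) + (ψ + ψ)) ⇒ (ψ · ((φ ⇒ φ) · φ))) ⇒ (¬(ψ · ¬φ) ⇒ (ψ · ((φ ⇒ φ) · φ))) = 1/4 ⇒ 1/4 = 1
(¬(ψ · ¬φ) ⇒ ((φ ⇒ φ) + (ψ + ψ))) ⇒ ((((φ ⇒ φ) + (ψ + ψ)) ⇒ (ψ · ((φ ⇒ φ) · φ))) ⇒ (¬(ψ · ¬φ) ⇒ (ψ · ((φ ⇒ φ) · φ)))) = 1 ⇒ 1 = 1
and checking the remaining 24 assignments likewise gives ≥ 1 in every case.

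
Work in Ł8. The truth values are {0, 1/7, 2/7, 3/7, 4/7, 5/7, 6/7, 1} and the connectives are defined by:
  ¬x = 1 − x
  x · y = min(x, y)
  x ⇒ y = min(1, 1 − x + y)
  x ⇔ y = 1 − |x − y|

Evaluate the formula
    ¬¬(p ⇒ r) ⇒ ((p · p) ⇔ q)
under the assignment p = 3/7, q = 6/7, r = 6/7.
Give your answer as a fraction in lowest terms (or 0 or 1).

p ⇒ r = 3/7 ⇒ 6/7 = 1
¬(p ⇒ r) = ¬1 = 0
¬¬(p ⇒ r) = ¬0 = 1
p · p = 3/7 · 3/7 = 3/7
(p · p) ⇔ q = 3/7 ⇔ 6/7 = 4/7
¬¬(p ⇒ r) ⇒ ((p · p) ⇔ q) = 1 ⇒ 4/7 = 4/7

4/7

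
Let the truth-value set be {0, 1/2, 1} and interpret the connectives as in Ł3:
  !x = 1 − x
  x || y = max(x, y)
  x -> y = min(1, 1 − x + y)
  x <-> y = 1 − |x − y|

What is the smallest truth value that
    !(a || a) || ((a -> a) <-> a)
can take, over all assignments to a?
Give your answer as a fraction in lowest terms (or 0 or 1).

1/2

Take a = 1/2:
a || a = 1/2 || 1/2 = 1/2
!(a || a) = !1/2 = 1/2
a -> a = 1/2 -> 1/2 = 1
(a -> a) <-> a = 1 <-> 1/2 = 1/2
!(a || a) || ((a -> a) <-> a) = 1/2 || 1/2 = 1/2
No assignment yields a value below 1/2, so this is the minimum.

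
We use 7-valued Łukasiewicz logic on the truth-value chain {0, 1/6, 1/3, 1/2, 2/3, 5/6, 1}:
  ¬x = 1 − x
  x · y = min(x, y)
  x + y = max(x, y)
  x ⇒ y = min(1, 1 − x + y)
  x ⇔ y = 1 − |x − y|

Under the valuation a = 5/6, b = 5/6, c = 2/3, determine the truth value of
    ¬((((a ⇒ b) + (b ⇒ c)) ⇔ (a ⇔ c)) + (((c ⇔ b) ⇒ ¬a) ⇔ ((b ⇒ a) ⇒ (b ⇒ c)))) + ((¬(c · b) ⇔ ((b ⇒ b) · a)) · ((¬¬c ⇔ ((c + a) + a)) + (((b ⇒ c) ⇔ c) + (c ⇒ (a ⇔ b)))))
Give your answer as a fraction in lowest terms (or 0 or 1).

1/2

a ⇒ b = 5/6 ⇒ 5/6 = 1
b ⇒ c = 5/6 ⇒ 2/3 = 5/6
(a ⇒ b) + (b ⇒ c) = 1 + 5/6 = 1
a ⇔ c = 5/6 ⇔ 2/3 = 5/6
((a ⇒ b) + (b ⇒ c)) ⇔ (a ⇔ c) = 1 ⇔ 5/6 = 5/6
c ⇔ b = 2/3 ⇔ 5/6 = 5/6
¬a = ¬5/6 = 1/6
(c ⇔ b) ⇒ ¬a = 5/6 ⇒ 1/6 = 1/3
b ⇒ a = 5/6 ⇒ 5/6 = 1
b ⇒ c = 5/6 ⇒ 2/3 = 5/6
(b ⇒ a) ⇒ (b ⇒ c) = 1 ⇒ 5/6 = 5/6
((c ⇔ b) ⇒ ¬a) ⇔ ((b ⇒ a) ⇒ (b ⇒ c)) = 1/3 ⇔ 5/6 = 1/2
(((a ⇒ b) + (b ⇒ c)) ⇔ (a ⇔ c)) + (((c ⇔ b) ⇒ ¬a) ⇔ ((b ⇒ a) ⇒ (b ⇒ c))) = 5/6 + 1/2 = 5/6
¬((((a ⇒ b) + (b ⇒ c)) ⇔ (a ⇔ c)) + (((c ⇔ b) ⇒ ¬a) ⇔ ((b ⇒ a) ⇒ (b ⇒ c)))) = ¬5/6 = 1/6
c · b = 2/3 · 5/6 = 2/3
¬(c · b) = ¬2/3 = 1/3
b ⇒ b = 5/6 ⇒ 5/6 = 1
(b ⇒ b) · a = 1 · 5/6 = 5/6
¬(c · b) ⇔ ((b ⇒ b) · a) = 1/3 ⇔ 5/6 = 1/2
¬c = ¬2/3 = 1/3
¬¬c = ¬1/3 = 2/3
c + a = 2/3 + 5/6 = 5/6
(c + a) + a = 5/6 + 5/6 = 5/6
¬¬c ⇔ ((c + a) + a) = 2/3 ⇔ 5/6 = 5/6
b ⇒ c = 5/6 ⇒ 2/3 = 5/6
(b ⇒ c) ⇔ c = 5/6 ⇔ 2/3 = 5/6
a ⇔ b = 5/6 ⇔ 5/6 = 1
c ⇒ (a ⇔ b) = 2/3 ⇒ 1 = 1
((b ⇒ c) ⇔ c) + (c ⇒ (a ⇔ b)) = 5/6 + 1 = 1
(¬¬c ⇔ ((c + a) + a)) + (((b ⇒ c) ⇔ c) + (c ⇒ (a ⇔ b))) = 5/6 + 1 = 1
(¬(c · b) ⇔ ((b ⇒ b) · a)) · ((¬¬c ⇔ ((c + a) + a)) + (((b ⇒ c) ⇔ c) + (c ⇒ (a ⇔ b)))) = 1/2 · 1 = 1/2
¬((((a ⇒ b) + (b ⇒ c)) ⇔ (a ⇔ c)) + (((c ⇔ b) ⇒ ¬a) ⇔ ((b ⇒ a) ⇒ (b ⇒ c)))) + ((¬(c · b) ⇔ ((b ⇒ b) · a)) · ((¬¬c ⇔ ((c + a) + a)) + (((b ⇒ c) ⇔ c) + (c ⇒ (a ⇔ b))))) = 1/6 + 1/2 = 1/2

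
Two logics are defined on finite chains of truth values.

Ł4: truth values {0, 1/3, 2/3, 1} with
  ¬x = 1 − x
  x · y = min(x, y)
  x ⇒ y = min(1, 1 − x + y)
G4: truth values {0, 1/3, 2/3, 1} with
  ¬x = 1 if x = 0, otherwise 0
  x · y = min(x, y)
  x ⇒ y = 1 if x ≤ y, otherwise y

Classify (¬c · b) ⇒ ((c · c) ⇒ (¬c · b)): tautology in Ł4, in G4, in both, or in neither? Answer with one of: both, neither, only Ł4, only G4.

In Ł4: every assignment gives 1 — tautology.
In G4: every assignment gives 1 — tautology.

both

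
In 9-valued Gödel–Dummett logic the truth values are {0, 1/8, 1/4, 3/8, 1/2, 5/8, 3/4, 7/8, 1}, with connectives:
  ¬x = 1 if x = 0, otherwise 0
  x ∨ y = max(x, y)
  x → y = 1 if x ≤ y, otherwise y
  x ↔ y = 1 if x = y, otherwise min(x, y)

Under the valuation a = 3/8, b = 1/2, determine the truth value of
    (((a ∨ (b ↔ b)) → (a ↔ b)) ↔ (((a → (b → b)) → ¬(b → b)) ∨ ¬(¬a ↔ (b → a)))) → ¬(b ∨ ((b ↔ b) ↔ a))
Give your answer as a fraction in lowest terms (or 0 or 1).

b ↔ b = 1/2 ↔ 1/2 = 1
a ∨ (b ↔ b) = 3/8 ∨ 1 = 1
a ↔ b = 3/8 ↔ 1/2 = 3/8
(a ∨ (b ↔ b)) → (a ↔ b) = 1 → 3/8 = 3/8
b → b = 1/2 → 1/2 = 1
a → (b → b) = 3/8 → 1 = 1
b → b = 1/2 → 1/2 = 1
¬(b → b) = ¬1 = 0
(a → (b → b)) → ¬(b → b) = 1 → 0 = 0
¬a = ¬3/8 = 0
b → a = 1/2 → 3/8 = 3/8
¬a ↔ (b → a) = 0 ↔ 3/8 = 0
¬(¬a ↔ (b → a)) = ¬0 = 1
((a → (b → b)) → ¬(b → b)) ∨ ¬(¬a ↔ (b → a)) = 0 ∨ 1 = 1
((a ∨ (b ↔ b)) → (a ↔ b)) ↔ (((a → (b → b)) → ¬(b → b)) ∨ ¬(¬a ↔ (b → a))) = 3/8 ↔ 1 = 3/8
b ↔ b = 1/2 ↔ 1/2 = 1
(b ↔ b) ↔ a = 1 ↔ 3/8 = 3/8
b ∨ ((b ↔ b) ↔ a) = 1/2 ∨ 3/8 = 1/2
¬(b ∨ ((b ↔ b) ↔ a)) = ¬1/2 = 0
(((a ∨ (b ↔ b)) → (a ↔ b)) ↔ (((a → (b → b)) → ¬(b → b)) ∨ ¬(¬a ↔ (b → a)))) → ¬(b ∨ ((b ↔ b) ↔ a)) = 3/8 → 0 = 0

0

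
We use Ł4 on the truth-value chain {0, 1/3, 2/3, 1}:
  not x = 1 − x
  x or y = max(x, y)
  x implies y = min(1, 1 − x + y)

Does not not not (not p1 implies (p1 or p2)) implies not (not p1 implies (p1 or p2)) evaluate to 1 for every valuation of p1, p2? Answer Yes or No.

Yes

p1 = 0, p2 = 0 ↦ 1
p1 = 0, p2 = 1/3 ↦ 1
p1 = 0, p2 = 2/3 ↦ 1
p1 = 0, p2 = 1 ↦ 1
p1 = 1/3, p2 = 0 ↦ 1
p1 = 1/3, p2 = 1/3 ↦ 1
p1 = 1/3, p2 = 2/3 ↦ 1
p1 = 1/3, p2 = 1 ↦ 1
p1 = 2/3, p2 = 0 ↦ 1
p1 = 2/3, p2 = 1/3 ↦ 1
p1 = 2/3, p2 = 2/3 ↦ 1
p1 = 2/3, p2 = 1 ↦ 1
p1 = 1, p2 = 0 ↦ 1
p1 = 1, p2 = 1/3 ↦ 1
p1 = 1, p2 = 2/3 ↦ 1
p1 = 1, p2 = 1 ↦ 1
Every assignment gives a value ≥ 1.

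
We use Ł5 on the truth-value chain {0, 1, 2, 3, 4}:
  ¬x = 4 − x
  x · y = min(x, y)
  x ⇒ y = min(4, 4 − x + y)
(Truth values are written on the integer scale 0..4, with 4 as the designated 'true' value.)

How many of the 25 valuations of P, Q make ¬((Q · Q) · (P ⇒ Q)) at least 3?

value 4: 5 assignments (counts)
value 3: 5 assignments (counts)
value 2: 5 assignments
value 1: 5 assignments
value 0: 5 assignments
So 10 of the 25 assignments meet the threshold.

10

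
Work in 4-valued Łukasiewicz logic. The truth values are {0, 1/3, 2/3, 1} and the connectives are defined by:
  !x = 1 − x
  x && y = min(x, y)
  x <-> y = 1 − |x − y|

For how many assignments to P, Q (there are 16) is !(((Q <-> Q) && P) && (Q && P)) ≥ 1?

7

P = 0, Q = 0 ↦ 1  ≥
P = 0, Q = 1/3 ↦ 1  ≥
P = 0, Q = 2/3 ↦ 1  ≥
P = 0, Q = 1 ↦ 1  ≥
P = 1/3, Q = 0 ↦ 1  ≥
P = 1/3, Q = 1/3 ↦ 2/3  <
P = 1/3, Q = 2/3 ↦ 2/3  <
P = 1/3, Q = 1 ↦ 2/3  <
P = 2/3, Q = 0 ↦ 1  ≥
P = 2/3, Q = 1/3 ↦ 2/3  <
P = 2/3, Q = 2/3 ↦ 1/3  <
P = 2/3, Q = 1 ↦ 1/3  <
P = 1, Q = 0 ↦ 1  ≥
P = 1, Q = 1/3 ↦ 2/3  <
P = 1, Q = 2/3 ↦ 1/3  <
P = 1, Q = 1 ↦ 0  <
So 7 of the 16 assignments meet the threshold.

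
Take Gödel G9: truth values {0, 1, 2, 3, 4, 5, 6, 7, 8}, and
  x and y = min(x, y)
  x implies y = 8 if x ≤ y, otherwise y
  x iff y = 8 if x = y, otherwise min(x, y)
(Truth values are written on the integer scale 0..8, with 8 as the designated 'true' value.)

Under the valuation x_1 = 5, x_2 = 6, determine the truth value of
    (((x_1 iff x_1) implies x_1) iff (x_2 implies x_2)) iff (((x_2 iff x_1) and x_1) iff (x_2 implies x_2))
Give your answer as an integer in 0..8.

x_1 iff x_1 = 5 iff 5 = 8
(x_1 iff x_1) implies x_1 = 8 implies 5 = 5
x_2 implies x_2 = 6 implies 6 = 8
((x_1 iff x_1) implies x_1) iff (x_2 implies x_2) = 5 iff 8 = 5
x_2 iff x_1 = 6 iff 5 = 5
(x_2 iff x_1) and x_1 = 5 and 5 = 5
x_2 implies x_2 = 6 implies 6 = 8
((x_2 iff x_1) and x_1) iff (x_2 implies x_2) = 5 iff 8 = 5
(((x_1 iff x_1) implies x_1) iff (x_2 implies x_2)) iff (((x_2 iff x_1) and x_1) iff (x_2 implies x_2)) = 5 iff 5 = 8

8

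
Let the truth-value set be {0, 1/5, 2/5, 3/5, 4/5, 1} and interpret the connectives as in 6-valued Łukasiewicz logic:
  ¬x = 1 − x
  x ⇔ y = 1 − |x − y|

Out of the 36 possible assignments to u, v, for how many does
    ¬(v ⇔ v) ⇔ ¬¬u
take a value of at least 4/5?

value 1: 6 assignments (counts)
value 4/5: 6 assignments (counts)
value 3/5: 6 assignments
value 2/5: 6 assignments
value 1/5: 6 assignments
value 0: 6 assignments
So 12 of the 36 assignments meet the threshold.

12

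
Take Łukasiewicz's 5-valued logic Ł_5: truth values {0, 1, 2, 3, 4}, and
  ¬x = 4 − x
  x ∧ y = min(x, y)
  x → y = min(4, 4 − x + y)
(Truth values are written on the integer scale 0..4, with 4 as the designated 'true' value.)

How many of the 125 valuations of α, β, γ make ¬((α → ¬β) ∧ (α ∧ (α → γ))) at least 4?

value 4: 34 assignments (counts)
value 3: 41 assignments
value 2: 37 assignments
value 1: 12 assignments
value 0: 1 assignment
So 34 of the 125 assignments meet the threshold.

34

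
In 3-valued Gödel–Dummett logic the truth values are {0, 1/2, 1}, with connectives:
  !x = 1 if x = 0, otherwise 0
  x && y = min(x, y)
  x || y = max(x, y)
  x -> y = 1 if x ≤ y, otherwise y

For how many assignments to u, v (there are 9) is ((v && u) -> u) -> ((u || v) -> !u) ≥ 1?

3

u = 0, v = 0 ↦ 1  ≥
u = 0, v = 1/2 ↦ 1  ≥
u = 0, v = 1 ↦ 1  ≥
u = 1/2, v = 0 ↦ 0  <
u = 1/2, v = 1/2 ↦ 0  <
u = 1/2, v = 1 ↦ 0  <
u = 1, v = 0 ↦ 0  <
u = 1, v = 1/2 ↦ 0  <
u = 1, v = 1 ↦ 0  <
So 3 of the 9 assignments meet the threshold.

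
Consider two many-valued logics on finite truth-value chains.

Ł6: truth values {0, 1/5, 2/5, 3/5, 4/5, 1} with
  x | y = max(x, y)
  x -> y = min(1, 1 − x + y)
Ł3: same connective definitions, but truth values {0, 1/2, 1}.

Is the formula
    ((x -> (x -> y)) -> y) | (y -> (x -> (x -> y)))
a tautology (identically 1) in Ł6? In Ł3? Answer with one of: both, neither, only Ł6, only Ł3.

both

In Ł6: every assignment gives 1 — tautology.
In Ł3: every assignment gives 1 — tautology.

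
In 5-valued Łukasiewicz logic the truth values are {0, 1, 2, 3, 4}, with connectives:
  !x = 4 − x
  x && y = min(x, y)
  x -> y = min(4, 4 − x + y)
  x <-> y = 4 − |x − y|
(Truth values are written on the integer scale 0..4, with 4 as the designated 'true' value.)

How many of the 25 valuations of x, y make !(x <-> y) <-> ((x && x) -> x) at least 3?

6

value 4: 2 assignments (counts)
value 3: 4 assignments (counts)
value 2: 6 assignments
value 1: 8 assignments
value 0: 5 assignments
So 6 of the 25 assignments meet the threshold.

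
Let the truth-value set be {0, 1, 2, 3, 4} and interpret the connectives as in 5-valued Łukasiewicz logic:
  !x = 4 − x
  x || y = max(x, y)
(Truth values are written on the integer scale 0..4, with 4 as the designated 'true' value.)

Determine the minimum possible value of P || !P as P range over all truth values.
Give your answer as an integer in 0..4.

Take P = 2:
!P = !2 = 2
P || !P = 2 || 2 = 2
No assignment yields a value below 2, so this is the minimum.

2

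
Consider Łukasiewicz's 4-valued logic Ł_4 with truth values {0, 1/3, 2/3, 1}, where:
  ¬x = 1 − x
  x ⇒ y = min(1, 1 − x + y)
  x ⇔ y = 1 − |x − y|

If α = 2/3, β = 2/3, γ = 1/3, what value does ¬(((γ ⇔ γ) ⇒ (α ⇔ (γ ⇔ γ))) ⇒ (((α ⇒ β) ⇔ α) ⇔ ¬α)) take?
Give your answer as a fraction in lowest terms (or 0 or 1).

0

γ ⇔ γ = 1/3 ⇔ 1/3 = 1
γ ⇔ γ = 1/3 ⇔ 1/3 = 1
α ⇔ (γ ⇔ γ) = 2/3 ⇔ 1 = 2/3
(γ ⇔ γ) ⇒ (α ⇔ (γ ⇔ γ)) = 1 ⇒ 2/3 = 2/3
α ⇒ β = 2/3 ⇒ 2/3 = 1
(α ⇒ β) ⇔ α = 1 ⇔ 2/3 = 2/3
¬α = ¬2/3 = 1/3
((α ⇒ β) ⇔ α) ⇔ ¬α = 2/3 ⇔ 1/3 = 2/3
((γ ⇔ γ) ⇒ (α ⇔ (γ ⇔ γ))) ⇒ (((α ⇒ β) ⇔ α) ⇔ ¬α) = 2/3 ⇒ 2/3 = 1
¬(((γ ⇔ γ) ⇒ (α ⇔ (γ ⇔ γ))) ⇒ (((α ⇒ β) ⇔ α) ⇔ ¬α)) = ¬1 = 0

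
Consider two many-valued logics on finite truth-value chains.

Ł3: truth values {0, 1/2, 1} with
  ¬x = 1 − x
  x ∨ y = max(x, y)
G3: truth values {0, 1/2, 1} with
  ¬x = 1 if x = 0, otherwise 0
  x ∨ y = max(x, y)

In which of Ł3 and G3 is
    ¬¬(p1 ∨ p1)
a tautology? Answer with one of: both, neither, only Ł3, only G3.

In Ł3: at p1 = 0 the value is 0 — not a tautology.
In G3: at p1 = 0 the value is 0 — not a tautology.

neither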